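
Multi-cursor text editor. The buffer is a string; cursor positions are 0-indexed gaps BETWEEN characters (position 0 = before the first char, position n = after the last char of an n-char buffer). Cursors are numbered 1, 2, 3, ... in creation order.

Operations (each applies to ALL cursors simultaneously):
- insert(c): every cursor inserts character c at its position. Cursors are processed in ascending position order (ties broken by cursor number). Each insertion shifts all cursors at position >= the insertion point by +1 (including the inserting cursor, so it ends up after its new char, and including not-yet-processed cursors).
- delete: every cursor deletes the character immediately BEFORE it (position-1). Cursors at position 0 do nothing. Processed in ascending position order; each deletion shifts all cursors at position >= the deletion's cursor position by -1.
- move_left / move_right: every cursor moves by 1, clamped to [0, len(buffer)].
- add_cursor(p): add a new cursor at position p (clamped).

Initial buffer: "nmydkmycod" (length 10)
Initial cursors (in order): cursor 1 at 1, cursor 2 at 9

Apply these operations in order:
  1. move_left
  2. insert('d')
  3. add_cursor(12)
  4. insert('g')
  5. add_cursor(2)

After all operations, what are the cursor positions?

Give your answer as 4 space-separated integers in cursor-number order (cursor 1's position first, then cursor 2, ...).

After op 1 (move_left): buffer="nmydkmycod" (len 10), cursors c1@0 c2@8, authorship ..........
After op 2 (insert('d')): buffer="dnmydkmycdod" (len 12), cursors c1@1 c2@10, authorship 1........2..
After op 3 (add_cursor(12)): buffer="dnmydkmycdod" (len 12), cursors c1@1 c2@10 c3@12, authorship 1........2..
After op 4 (insert('g')): buffer="dgnmydkmycdgodg" (len 15), cursors c1@2 c2@12 c3@15, authorship 11........22..3
After op 5 (add_cursor(2)): buffer="dgnmydkmycdgodg" (len 15), cursors c1@2 c4@2 c2@12 c3@15, authorship 11........22..3

Answer: 2 12 15 2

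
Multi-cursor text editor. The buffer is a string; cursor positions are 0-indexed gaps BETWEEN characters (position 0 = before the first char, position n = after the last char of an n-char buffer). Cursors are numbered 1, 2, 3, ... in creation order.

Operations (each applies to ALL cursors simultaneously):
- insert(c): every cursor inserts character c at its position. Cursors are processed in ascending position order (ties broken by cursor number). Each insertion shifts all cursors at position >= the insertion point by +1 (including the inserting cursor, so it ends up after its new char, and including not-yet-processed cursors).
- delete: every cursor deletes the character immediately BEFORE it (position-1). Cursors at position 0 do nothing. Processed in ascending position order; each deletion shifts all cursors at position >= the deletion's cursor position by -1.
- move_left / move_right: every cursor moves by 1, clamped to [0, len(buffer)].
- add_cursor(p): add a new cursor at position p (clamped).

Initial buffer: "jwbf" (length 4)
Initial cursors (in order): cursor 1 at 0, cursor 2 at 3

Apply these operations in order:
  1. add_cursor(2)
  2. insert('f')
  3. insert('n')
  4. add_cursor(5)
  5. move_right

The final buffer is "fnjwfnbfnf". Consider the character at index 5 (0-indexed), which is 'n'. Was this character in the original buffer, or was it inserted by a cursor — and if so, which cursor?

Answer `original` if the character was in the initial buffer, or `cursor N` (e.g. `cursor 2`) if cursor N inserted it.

After op 1 (add_cursor(2)): buffer="jwbf" (len 4), cursors c1@0 c3@2 c2@3, authorship ....
After op 2 (insert('f')): buffer="fjwfbff" (len 7), cursors c1@1 c3@4 c2@6, authorship 1..3.2.
After op 3 (insert('n')): buffer="fnjwfnbfnf" (len 10), cursors c1@2 c3@6 c2@9, authorship 11..33.22.
After op 4 (add_cursor(5)): buffer="fnjwfnbfnf" (len 10), cursors c1@2 c4@5 c3@6 c2@9, authorship 11..33.22.
After op 5 (move_right): buffer="fnjwfnbfnf" (len 10), cursors c1@3 c4@6 c3@7 c2@10, authorship 11..33.22.
Authorship (.=original, N=cursor N): 1 1 . . 3 3 . 2 2 .
Index 5: author = 3

Answer: cursor 3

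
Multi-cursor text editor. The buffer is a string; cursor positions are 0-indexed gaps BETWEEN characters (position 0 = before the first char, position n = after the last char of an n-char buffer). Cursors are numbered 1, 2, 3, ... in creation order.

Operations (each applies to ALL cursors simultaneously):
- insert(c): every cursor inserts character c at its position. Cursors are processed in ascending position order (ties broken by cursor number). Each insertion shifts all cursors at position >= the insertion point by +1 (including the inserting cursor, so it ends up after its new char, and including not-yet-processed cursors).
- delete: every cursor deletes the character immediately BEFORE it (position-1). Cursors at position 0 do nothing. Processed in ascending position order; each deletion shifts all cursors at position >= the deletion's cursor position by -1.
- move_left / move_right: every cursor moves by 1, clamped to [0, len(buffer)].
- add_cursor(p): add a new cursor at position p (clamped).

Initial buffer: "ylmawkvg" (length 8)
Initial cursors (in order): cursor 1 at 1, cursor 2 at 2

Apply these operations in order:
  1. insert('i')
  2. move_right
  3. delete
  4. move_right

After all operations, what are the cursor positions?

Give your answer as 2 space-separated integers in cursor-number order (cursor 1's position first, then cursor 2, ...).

After op 1 (insert('i')): buffer="yilimawkvg" (len 10), cursors c1@2 c2@4, authorship .1.2......
After op 2 (move_right): buffer="yilimawkvg" (len 10), cursors c1@3 c2@5, authorship .1.2......
After op 3 (delete): buffer="yiiawkvg" (len 8), cursors c1@2 c2@3, authorship .12.....
After op 4 (move_right): buffer="yiiawkvg" (len 8), cursors c1@3 c2@4, authorship .12.....

Answer: 3 4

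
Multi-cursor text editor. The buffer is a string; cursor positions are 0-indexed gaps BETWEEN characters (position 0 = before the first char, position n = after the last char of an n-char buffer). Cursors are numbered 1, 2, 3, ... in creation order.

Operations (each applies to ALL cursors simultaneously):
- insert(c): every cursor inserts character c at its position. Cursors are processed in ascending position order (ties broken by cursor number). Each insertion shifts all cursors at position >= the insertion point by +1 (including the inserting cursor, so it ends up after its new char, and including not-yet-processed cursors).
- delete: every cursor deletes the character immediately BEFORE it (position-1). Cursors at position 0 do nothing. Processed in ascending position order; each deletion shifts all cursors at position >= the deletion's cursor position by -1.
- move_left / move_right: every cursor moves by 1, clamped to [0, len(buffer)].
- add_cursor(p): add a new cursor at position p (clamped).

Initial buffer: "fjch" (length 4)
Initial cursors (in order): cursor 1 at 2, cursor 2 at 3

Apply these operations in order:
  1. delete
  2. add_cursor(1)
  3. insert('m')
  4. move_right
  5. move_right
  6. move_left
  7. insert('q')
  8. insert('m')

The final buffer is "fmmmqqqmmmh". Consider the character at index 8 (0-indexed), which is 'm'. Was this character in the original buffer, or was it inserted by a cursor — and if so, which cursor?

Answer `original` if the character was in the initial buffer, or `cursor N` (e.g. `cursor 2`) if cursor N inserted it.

After op 1 (delete): buffer="fh" (len 2), cursors c1@1 c2@1, authorship ..
After op 2 (add_cursor(1)): buffer="fh" (len 2), cursors c1@1 c2@1 c3@1, authorship ..
After op 3 (insert('m')): buffer="fmmmh" (len 5), cursors c1@4 c2@4 c3@4, authorship .123.
After op 4 (move_right): buffer="fmmmh" (len 5), cursors c1@5 c2@5 c3@5, authorship .123.
After op 5 (move_right): buffer="fmmmh" (len 5), cursors c1@5 c2@5 c3@5, authorship .123.
After op 6 (move_left): buffer="fmmmh" (len 5), cursors c1@4 c2@4 c3@4, authorship .123.
After op 7 (insert('q')): buffer="fmmmqqqh" (len 8), cursors c1@7 c2@7 c3@7, authorship .123123.
After op 8 (insert('m')): buffer="fmmmqqqmmmh" (len 11), cursors c1@10 c2@10 c3@10, authorship .123123123.
Authorship (.=original, N=cursor N): . 1 2 3 1 2 3 1 2 3 .
Index 8: author = 2

Answer: cursor 2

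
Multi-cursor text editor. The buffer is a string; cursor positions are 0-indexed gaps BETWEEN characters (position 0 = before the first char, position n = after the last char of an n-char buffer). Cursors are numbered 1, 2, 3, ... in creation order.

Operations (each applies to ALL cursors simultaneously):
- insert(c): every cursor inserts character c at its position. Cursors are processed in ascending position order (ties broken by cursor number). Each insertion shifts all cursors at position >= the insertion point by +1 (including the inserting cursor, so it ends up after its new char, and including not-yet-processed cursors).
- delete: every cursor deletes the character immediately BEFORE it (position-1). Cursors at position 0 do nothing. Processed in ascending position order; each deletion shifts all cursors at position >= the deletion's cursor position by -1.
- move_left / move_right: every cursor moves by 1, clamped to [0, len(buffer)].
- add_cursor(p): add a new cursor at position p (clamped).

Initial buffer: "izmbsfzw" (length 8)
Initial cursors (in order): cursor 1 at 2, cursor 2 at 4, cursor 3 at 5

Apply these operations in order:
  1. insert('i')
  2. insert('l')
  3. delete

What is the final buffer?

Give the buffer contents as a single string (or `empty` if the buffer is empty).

Answer: izimbisifzw

Derivation:
After op 1 (insert('i')): buffer="izimbisifzw" (len 11), cursors c1@3 c2@6 c3@8, authorship ..1..2.3...
After op 2 (insert('l')): buffer="izilmbilsilfzw" (len 14), cursors c1@4 c2@8 c3@11, authorship ..11..22.33...
After op 3 (delete): buffer="izimbisifzw" (len 11), cursors c1@3 c2@6 c3@8, authorship ..1..2.3...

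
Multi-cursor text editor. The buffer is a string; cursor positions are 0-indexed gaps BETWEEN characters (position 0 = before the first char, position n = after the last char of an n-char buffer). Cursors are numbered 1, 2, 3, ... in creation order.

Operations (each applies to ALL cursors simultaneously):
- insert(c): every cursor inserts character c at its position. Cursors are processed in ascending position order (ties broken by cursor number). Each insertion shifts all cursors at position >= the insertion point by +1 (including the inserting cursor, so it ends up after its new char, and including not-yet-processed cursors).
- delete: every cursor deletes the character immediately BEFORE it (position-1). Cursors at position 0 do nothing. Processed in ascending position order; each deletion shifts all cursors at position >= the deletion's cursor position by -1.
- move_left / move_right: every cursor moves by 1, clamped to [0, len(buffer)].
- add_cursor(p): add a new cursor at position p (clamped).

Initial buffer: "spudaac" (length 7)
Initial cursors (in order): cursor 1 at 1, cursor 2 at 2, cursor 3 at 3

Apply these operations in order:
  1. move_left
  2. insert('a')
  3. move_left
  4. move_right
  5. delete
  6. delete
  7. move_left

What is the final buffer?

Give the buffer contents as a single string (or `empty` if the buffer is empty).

After op 1 (move_left): buffer="spudaac" (len 7), cursors c1@0 c2@1 c3@2, authorship .......
After op 2 (insert('a')): buffer="asapaudaac" (len 10), cursors c1@1 c2@3 c3@5, authorship 1.2.3.....
After op 3 (move_left): buffer="asapaudaac" (len 10), cursors c1@0 c2@2 c3@4, authorship 1.2.3.....
After op 4 (move_right): buffer="asapaudaac" (len 10), cursors c1@1 c2@3 c3@5, authorship 1.2.3.....
After op 5 (delete): buffer="spudaac" (len 7), cursors c1@0 c2@1 c3@2, authorship .......
After op 6 (delete): buffer="udaac" (len 5), cursors c1@0 c2@0 c3@0, authorship .....
After op 7 (move_left): buffer="udaac" (len 5), cursors c1@0 c2@0 c3@0, authorship .....

Answer: udaac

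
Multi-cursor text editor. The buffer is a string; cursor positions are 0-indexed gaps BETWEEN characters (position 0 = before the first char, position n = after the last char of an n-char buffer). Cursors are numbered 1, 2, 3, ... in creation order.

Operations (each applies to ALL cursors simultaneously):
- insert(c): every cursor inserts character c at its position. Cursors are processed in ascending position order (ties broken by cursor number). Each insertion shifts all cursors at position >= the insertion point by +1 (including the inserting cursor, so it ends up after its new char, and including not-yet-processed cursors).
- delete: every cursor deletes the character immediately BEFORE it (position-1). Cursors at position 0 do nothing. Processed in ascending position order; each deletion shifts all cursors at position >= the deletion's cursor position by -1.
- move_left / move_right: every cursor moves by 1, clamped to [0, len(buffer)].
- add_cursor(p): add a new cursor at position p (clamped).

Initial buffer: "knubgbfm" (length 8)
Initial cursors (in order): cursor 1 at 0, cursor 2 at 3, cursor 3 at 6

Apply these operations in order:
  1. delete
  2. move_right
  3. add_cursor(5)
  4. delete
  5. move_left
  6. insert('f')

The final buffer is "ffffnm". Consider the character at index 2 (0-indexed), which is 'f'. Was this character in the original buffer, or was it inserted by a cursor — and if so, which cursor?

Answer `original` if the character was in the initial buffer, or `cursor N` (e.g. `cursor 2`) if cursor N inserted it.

Answer: cursor 3

Derivation:
After op 1 (delete): buffer="knbgfm" (len 6), cursors c1@0 c2@2 c3@4, authorship ......
After op 2 (move_right): buffer="knbgfm" (len 6), cursors c1@1 c2@3 c3@5, authorship ......
After op 3 (add_cursor(5)): buffer="knbgfm" (len 6), cursors c1@1 c2@3 c3@5 c4@5, authorship ......
After op 4 (delete): buffer="nm" (len 2), cursors c1@0 c2@1 c3@1 c4@1, authorship ..
After op 5 (move_left): buffer="nm" (len 2), cursors c1@0 c2@0 c3@0 c4@0, authorship ..
After op 6 (insert('f')): buffer="ffffnm" (len 6), cursors c1@4 c2@4 c3@4 c4@4, authorship 1234..
Authorship (.=original, N=cursor N): 1 2 3 4 . .
Index 2: author = 3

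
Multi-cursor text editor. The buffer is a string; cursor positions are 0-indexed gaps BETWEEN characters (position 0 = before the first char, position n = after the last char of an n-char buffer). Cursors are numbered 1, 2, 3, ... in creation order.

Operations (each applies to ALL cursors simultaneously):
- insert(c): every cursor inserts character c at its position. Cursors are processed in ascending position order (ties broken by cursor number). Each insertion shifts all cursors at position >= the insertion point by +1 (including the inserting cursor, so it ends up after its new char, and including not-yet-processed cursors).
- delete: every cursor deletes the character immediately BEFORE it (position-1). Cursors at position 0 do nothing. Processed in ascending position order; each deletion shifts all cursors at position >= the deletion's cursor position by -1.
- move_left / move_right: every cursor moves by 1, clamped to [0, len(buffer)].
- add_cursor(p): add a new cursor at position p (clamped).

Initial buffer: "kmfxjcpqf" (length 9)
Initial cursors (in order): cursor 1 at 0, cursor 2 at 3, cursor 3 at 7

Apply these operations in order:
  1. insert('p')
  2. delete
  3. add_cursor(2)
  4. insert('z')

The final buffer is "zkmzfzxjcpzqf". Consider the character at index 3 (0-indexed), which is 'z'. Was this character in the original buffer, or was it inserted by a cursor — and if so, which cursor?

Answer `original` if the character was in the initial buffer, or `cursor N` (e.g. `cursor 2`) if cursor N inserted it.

After op 1 (insert('p')): buffer="pkmfpxjcppqf" (len 12), cursors c1@1 c2@5 c3@10, authorship 1...2....3..
After op 2 (delete): buffer="kmfxjcpqf" (len 9), cursors c1@0 c2@3 c3@7, authorship .........
After op 3 (add_cursor(2)): buffer="kmfxjcpqf" (len 9), cursors c1@0 c4@2 c2@3 c3@7, authorship .........
After op 4 (insert('z')): buffer="zkmzfzxjcpzqf" (len 13), cursors c1@1 c4@4 c2@6 c3@11, authorship 1..4.2....3..
Authorship (.=original, N=cursor N): 1 . . 4 . 2 . . . . 3 . .
Index 3: author = 4

Answer: cursor 4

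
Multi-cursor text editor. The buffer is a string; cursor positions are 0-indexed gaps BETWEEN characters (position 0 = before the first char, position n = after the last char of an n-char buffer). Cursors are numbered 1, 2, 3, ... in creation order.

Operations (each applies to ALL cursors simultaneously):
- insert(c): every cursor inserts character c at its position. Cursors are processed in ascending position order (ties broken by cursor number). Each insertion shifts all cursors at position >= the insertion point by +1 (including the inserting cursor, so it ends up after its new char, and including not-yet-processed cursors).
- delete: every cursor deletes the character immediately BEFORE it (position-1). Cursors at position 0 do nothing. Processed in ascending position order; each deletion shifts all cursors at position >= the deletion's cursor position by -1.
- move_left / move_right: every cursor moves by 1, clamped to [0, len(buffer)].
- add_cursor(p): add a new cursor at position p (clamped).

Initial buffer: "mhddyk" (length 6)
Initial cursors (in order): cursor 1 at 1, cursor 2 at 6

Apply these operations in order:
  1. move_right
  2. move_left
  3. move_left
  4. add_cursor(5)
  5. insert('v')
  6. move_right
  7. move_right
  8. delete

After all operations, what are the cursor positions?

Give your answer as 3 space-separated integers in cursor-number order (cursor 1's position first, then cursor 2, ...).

Answer: 2 6 6

Derivation:
After op 1 (move_right): buffer="mhddyk" (len 6), cursors c1@2 c2@6, authorship ......
After op 2 (move_left): buffer="mhddyk" (len 6), cursors c1@1 c2@5, authorship ......
After op 3 (move_left): buffer="mhddyk" (len 6), cursors c1@0 c2@4, authorship ......
After op 4 (add_cursor(5)): buffer="mhddyk" (len 6), cursors c1@0 c2@4 c3@5, authorship ......
After op 5 (insert('v')): buffer="vmhddvyvk" (len 9), cursors c1@1 c2@6 c3@8, authorship 1....2.3.
After op 6 (move_right): buffer="vmhddvyvk" (len 9), cursors c1@2 c2@7 c3@9, authorship 1....2.3.
After op 7 (move_right): buffer="vmhddvyvk" (len 9), cursors c1@3 c2@8 c3@9, authorship 1....2.3.
After op 8 (delete): buffer="vmddvy" (len 6), cursors c1@2 c2@6 c3@6, authorship 1...2.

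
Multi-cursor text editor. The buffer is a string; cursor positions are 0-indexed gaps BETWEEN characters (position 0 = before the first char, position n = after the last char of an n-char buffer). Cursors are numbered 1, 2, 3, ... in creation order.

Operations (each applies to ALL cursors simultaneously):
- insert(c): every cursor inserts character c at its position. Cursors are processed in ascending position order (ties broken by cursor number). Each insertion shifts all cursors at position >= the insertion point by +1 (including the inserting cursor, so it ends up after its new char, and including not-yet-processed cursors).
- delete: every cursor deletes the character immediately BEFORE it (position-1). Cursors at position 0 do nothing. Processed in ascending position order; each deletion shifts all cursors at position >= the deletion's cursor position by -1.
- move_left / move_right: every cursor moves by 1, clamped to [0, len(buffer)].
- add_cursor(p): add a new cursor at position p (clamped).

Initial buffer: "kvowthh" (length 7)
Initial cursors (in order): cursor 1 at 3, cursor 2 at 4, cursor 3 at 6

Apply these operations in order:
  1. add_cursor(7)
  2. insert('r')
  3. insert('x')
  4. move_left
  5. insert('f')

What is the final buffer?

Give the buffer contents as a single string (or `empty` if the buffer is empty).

After op 1 (add_cursor(7)): buffer="kvowthh" (len 7), cursors c1@3 c2@4 c3@6 c4@7, authorship .......
After op 2 (insert('r')): buffer="kvorwrthrhr" (len 11), cursors c1@4 c2@6 c3@9 c4@11, authorship ...1.2..3.4
After op 3 (insert('x')): buffer="kvorxwrxthrxhrx" (len 15), cursors c1@5 c2@8 c3@12 c4@15, authorship ...11.22..33.44
After op 4 (move_left): buffer="kvorxwrxthrxhrx" (len 15), cursors c1@4 c2@7 c3@11 c4@14, authorship ...11.22..33.44
After op 5 (insert('f')): buffer="kvorfxwrfxthrfxhrfx" (len 19), cursors c1@5 c2@9 c3@14 c4@18, authorship ...111.222..333.444

Answer: kvorfxwrfxthrfxhrfx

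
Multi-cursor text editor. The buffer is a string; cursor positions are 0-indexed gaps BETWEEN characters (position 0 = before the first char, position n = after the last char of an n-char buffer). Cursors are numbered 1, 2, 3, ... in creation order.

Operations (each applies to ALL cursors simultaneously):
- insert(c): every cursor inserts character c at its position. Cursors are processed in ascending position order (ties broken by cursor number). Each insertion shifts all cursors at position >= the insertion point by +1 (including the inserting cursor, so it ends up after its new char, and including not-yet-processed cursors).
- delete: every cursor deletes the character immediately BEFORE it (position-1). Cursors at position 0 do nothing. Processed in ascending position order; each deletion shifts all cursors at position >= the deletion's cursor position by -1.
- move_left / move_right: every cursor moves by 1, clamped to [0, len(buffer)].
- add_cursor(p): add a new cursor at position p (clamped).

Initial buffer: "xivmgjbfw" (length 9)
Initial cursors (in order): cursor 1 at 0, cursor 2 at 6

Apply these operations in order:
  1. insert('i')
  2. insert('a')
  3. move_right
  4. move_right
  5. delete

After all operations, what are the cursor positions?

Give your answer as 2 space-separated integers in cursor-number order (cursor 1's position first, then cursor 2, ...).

Answer: 3 10

Derivation:
After op 1 (insert('i')): buffer="ixivmgjibfw" (len 11), cursors c1@1 c2@8, authorship 1......2...
After op 2 (insert('a')): buffer="iaxivmgjiabfw" (len 13), cursors c1@2 c2@10, authorship 11......22...
After op 3 (move_right): buffer="iaxivmgjiabfw" (len 13), cursors c1@3 c2@11, authorship 11......22...
After op 4 (move_right): buffer="iaxivmgjiabfw" (len 13), cursors c1@4 c2@12, authorship 11......22...
After op 5 (delete): buffer="iaxvmgjiabw" (len 11), cursors c1@3 c2@10, authorship 11.....22..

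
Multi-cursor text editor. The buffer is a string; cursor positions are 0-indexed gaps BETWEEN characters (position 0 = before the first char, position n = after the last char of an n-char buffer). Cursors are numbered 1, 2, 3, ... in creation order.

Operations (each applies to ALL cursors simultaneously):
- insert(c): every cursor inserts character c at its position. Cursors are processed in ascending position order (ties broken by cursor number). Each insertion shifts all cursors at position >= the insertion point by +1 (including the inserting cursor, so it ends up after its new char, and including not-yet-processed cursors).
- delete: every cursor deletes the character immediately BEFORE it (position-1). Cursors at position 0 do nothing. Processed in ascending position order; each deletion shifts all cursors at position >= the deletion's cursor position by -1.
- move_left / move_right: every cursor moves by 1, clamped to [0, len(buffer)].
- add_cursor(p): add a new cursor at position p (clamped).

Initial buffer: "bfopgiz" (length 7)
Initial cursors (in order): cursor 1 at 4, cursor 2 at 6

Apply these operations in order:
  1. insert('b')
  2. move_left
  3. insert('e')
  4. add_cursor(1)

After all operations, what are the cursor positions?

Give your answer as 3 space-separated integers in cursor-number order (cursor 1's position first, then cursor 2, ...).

After op 1 (insert('b')): buffer="bfopbgibz" (len 9), cursors c1@5 c2@8, authorship ....1..2.
After op 2 (move_left): buffer="bfopbgibz" (len 9), cursors c1@4 c2@7, authorship ....1..2.
After op 3 (insert('e')): buffer="bfopebgiebz" (len 11), cursors c1@5 c2@9, authorship ....11..22.
After op 4 (add_cursor(1)): buffer="bfopebgiebz" (len 11), cursors c3@1 c1@5 c2@9, authorship ....11..22.

Answer: 5 9 1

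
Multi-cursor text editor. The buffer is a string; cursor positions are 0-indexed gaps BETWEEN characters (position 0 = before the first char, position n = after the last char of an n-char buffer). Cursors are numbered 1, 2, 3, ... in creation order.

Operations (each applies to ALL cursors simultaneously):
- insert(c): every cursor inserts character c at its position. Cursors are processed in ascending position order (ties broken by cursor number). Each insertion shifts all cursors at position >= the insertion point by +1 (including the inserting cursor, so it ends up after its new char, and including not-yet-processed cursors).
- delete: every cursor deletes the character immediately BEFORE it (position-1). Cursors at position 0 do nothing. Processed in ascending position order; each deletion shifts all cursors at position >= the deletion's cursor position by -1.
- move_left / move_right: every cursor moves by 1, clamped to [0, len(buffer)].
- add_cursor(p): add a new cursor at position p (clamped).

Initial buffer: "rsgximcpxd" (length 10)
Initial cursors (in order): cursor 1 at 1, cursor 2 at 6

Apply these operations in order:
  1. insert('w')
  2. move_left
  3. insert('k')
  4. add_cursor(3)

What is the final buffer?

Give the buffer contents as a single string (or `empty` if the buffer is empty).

After op 1 (insert('w')): buffer="rwsgximwcpxd" (len 12), cursors c1@2 c2@8, authorship .1.....2....
After op 2 (move_left): buffer="rwsgximwcpxd" (len 12), cursors c1@1 c2@7, authorship .1.....2....
After op 3 (insert('k')): buffer="rkwsgximkwcpxd" (len 14), cursors c1@2 c2@9, authorship .11.....22....
After op 4 (add_cursor(3)): buffer="rkwsgximkwcpxd" (len 14), cursors c1@2 c3@3 c2@9, authorship .11.....22....

Answer: rkwsgximkwcpxd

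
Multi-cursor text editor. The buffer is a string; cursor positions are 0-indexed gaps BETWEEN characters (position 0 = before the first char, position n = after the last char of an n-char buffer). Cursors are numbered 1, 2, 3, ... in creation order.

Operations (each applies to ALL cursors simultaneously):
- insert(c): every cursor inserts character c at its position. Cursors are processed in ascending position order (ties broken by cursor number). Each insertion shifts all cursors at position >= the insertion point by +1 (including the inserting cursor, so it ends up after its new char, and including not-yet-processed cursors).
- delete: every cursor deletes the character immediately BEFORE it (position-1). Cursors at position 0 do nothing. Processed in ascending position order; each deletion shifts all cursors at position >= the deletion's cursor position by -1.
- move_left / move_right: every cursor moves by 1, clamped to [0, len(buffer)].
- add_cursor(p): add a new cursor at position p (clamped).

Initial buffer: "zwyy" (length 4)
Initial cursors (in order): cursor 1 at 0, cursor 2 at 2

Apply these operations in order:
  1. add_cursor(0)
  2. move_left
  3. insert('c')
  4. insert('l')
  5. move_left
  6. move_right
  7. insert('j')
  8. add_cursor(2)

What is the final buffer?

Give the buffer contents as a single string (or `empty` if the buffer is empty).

After op 1 (add_cursor(0)): buffer="zwyy" (len 4), cursors c1@0 c3@0 c2@2, authorship ....
After op 2 (move_left): buffer="zwyy" (len 4), cursors c1@0 c3@0 c2@1, authorship ....
After op 3 (insert('c')): buffer="cczcwyy" (len 7), cursors c1@2 c3@2 c2@4, authorship 13.2...
After op 4 (insert('l')): buffer="ccllzclwyy" (len 10), cursors c1@4 c3@4 c2@7, authorship 1313.22...
After op 5 (move_left): buffer="ccllzclwyy" (len 10), cursors c1@3 c3@3 c2@6, authorship 1313.22...
After op 6 (move_right): buffer="ccllzclwyy" (len 10), cursors c1@4 c3@4 c2@7, authorship 1313.22...
After op 7 (insert('j')): buffer="cclljjzcljwyy" (len 13), cursors c1@6 c3@6 c2@10, authorship 131313.222...
After op 8 (add_cursor(2)): buffer="cclljjzcljwyy" (len 13), cursors c4@2 c1@6 c3@6 c2@10, authorship 131313.222...

Answer: cclljjzcljwyy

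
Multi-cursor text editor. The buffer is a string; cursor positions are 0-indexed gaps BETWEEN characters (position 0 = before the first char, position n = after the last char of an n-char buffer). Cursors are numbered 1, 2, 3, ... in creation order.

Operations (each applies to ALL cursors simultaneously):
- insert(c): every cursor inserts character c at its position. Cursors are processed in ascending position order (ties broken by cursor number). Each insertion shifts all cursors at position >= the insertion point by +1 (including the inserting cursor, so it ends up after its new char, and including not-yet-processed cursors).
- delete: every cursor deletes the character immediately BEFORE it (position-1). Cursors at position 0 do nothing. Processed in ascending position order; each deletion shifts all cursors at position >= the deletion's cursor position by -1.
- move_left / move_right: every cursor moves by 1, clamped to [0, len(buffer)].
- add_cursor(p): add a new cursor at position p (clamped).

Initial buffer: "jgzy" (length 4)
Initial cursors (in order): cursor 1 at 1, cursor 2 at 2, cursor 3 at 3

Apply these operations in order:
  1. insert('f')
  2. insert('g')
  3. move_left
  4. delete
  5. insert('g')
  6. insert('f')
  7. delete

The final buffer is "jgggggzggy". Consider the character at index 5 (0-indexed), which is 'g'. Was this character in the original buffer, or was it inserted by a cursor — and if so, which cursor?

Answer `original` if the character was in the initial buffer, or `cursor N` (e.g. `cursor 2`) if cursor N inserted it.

After op 1 (insert('f')): buffer="jfgfzfy" (len 7), cursors c1@2 c2@4 c3@6, authorship .1.2.3.
After op 2 (insert('g')): buffer="jfggfgzfgy" (len 10), cursors c1@3 c2@6 c3@9, authorship .11.22.33.
After op 3 (move_left): buffer="jfggfgzfgy" (len 10), cursors c1@2 c2@5 c3@8, authorship .11.22.33.
After op 4 (delete): buffer="jgggzgy" (len 7), cursors c1@1 c2@3 c3@5, authorship .1.2.3.
After op 5 (insert('g')): buffer="jgggggzggy" (len 10), cursors c1@2 c2@5 c3@8, authorship .11.22.33.
After op 6 (insert('f')): buffer="jgfgggfgzgfgy" (len 13), cursors c1@3 c2@7 c3@11, authorship .111.222.333.
After op 7 (delete): buffer="jgggggzggy" (len 10), cursors c1@2 c2@5 c3@8, authorship .11.22.33.
Authorship (.=original, N=cursor N): . 1 1 . 2 2 . 3 3 .
Index 5: author = 2

Answer: cursor 2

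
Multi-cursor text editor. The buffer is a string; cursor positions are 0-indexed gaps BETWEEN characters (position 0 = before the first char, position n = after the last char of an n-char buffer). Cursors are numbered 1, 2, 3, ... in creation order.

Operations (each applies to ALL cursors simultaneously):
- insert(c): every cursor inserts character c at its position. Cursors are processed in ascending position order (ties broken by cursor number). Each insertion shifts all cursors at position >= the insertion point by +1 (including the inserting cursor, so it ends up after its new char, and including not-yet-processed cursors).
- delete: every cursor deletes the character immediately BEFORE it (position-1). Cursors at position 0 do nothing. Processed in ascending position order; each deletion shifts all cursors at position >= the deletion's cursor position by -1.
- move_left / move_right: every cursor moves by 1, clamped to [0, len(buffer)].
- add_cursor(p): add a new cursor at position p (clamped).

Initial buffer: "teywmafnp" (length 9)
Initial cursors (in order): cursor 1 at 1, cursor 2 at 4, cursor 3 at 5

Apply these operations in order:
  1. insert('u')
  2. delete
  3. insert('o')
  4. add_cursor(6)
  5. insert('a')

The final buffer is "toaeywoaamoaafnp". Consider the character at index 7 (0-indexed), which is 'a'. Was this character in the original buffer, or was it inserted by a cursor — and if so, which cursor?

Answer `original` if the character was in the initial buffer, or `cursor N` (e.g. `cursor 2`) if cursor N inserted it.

Answer: cursor 2

Derivation:
After op 1 (insert('u')): buffer="tueywumuafnp" (len 12), cursors c1@2 c2@6 c3@8, authorship .1...2.3....
After op 2 (delete): buffer="teywmafnp" (len 9), cursors c1@1 c2@4 c3@5, authorship .........
After op 3 (insert('o')): buffer="toeywomoafnp" (len 12), cursors c1@2 c2@6 c3@8, authorship .1...2.3....
After op 4 (add_cursor(6)): buffer="toeywomoafnp" (len 12), cursors c1@2 c2@6 c4@6 c3@8, authorship .1...2.3....
After op 5 (insert('a')): buffer="toaeywoaamoaafnp" (len 16), cursors c1@3 c2@9 c4@9 c3@12, authorship .11...224.33....
Authorship (.=original, N=cursor N): . 1 1 . . . 2 2 4 . 3 3 . . . .
Index 7: author = 2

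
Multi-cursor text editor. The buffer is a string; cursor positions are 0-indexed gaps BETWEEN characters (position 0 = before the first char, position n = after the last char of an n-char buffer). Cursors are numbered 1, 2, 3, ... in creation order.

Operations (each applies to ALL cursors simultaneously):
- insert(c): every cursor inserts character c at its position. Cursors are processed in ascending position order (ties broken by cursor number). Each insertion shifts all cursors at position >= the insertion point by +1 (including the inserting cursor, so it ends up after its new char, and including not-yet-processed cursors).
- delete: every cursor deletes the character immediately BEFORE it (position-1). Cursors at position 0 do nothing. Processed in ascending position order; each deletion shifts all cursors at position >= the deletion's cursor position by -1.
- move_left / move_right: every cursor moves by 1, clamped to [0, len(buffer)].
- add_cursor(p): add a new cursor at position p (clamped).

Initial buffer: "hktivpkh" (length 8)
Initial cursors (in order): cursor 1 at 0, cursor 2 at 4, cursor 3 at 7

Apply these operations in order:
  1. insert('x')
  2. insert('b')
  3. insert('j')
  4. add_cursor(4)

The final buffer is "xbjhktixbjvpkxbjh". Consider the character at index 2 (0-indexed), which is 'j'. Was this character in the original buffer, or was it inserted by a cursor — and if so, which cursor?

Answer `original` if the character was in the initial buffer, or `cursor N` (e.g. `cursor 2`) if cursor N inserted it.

After op 1 (insert('x')): buffer="xhktixvpkxh" (len 11), cursors c1@1 c2@6 c3@10, authorship 1....2...3.
After op 2 (insert('b')): buffer="xbhktixbvpkxbh" (len 14), cursors c1@2 c2@8 c3@13, authorship 11....22...33.
After op 3 (insert('j')): buffer="xbjhktixbjvpkxbjh" (len 17), cursors c1@3 c2@10 c3@16, authorship 111....222...333.
After op 4 (add_cursor(4)): buffer="xbjhktixbjvpkxbjh" (len 17), cursors c1@3 c4@4 c2@10 c3@16, authorship 111....222...333.
Authorship (.=original, N=cursor N): 1 1 1 . . . . 2 2 2 . . . 3 3 3 .
Index 2: author = 1

Answer: cursor 1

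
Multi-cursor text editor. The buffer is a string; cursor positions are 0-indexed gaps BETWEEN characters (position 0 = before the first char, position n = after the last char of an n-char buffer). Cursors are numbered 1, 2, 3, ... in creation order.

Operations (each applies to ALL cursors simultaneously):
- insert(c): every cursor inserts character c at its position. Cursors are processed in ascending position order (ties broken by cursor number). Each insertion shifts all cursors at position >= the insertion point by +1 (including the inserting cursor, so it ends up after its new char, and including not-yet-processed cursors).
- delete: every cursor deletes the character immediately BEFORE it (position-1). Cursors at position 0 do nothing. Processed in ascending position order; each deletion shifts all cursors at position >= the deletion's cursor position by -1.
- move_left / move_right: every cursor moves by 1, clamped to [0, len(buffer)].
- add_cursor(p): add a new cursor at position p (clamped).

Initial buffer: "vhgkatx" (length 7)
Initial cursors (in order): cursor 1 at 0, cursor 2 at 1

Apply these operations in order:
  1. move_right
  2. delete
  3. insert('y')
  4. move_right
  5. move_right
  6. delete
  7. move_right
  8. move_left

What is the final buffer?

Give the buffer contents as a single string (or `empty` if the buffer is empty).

After op 1 (move_right): buffer="vhgkatx" (len 7), cursors c1@1 c2@2, authorship .......
After op 2 (delete): buffer="gkatx" (len 5), cursors c1@0 c2@0, authorship .....
After op 3 (insert('y')): buffer="yygkatx" (len 7), cursors c1@2 c2@2, authorship 12.....
After op 4 (move_right): buffer="yygkatx" (len 7), cursors c1@3 c2@3, authorship 12.....
After op 5 (move_right): buffer="yygkatx" (len 7), cursors c1@4 c2@4, authorship 12.....
After op 6 (delete): buffer="yyatx" (len 5), cursors c1@2 c2@2, authorship 12...
After op 7 (move_right): buffer="yyatx" (len 5), cursors c1@3 c2@3, authorship 12...
After op 8 (move_left): buffer="yyatx" (len 5), cursors c1@2 c2@2, authorship 12...

Answer: yyatx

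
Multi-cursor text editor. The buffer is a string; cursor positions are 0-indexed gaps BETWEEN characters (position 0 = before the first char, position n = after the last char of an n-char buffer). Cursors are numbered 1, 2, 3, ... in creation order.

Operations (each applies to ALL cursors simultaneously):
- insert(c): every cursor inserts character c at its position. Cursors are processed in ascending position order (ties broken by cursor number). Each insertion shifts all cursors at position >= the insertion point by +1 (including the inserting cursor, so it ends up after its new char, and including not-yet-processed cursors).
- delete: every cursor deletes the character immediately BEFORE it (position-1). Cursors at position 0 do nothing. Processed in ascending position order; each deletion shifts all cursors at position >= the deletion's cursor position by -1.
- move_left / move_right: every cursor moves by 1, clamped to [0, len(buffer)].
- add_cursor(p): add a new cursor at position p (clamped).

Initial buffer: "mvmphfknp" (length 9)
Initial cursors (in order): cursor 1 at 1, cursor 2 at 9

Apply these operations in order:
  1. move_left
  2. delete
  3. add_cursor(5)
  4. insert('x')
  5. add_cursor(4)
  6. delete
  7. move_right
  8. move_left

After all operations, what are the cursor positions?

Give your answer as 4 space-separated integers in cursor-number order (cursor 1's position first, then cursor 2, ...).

Answer: 0 6 4 2

Derivation:
After op 1 (move_left): buffer="mvmphfknp" (len 9), cursors c1@0 c2@8, authorship .........
After op 2 (delete): buffer="mvmphfkp" (len 8), cursors c1@0 c2@7, authorship ........
After op 3 (add_cursor(5)): buffer="mvmphfkp" (len 8), cursors c1@0 c3@5 c2@7, authorship ........
After op 4 (insert('x')): buffer="xmvmphxfkxp" (len 11), cursors c1@1 c3@7 c2@10, authorship 1.....3..2.
After op 5 (add_cursor(4)): buffer="xmvmphxfkxp" (len 11), cursors c1@1 c4@4 c3@7 c2@10, authorship 1.....3..2.
After op 6 (delete): buffer="mvphfkp" (len 7), cursors c1@0 c4@2 c3@4 c2@6, authorship .......
After op 7 (move_right): buffer="mvphfkp" (len 7), cursors c1@1 c4@3 c3@5 c2@7, authorship .......
After op 8 (move_left): buffer="mvphfkp" (len 7), cursors c1@0 c4@2 c3@4 c2@6, authorship .......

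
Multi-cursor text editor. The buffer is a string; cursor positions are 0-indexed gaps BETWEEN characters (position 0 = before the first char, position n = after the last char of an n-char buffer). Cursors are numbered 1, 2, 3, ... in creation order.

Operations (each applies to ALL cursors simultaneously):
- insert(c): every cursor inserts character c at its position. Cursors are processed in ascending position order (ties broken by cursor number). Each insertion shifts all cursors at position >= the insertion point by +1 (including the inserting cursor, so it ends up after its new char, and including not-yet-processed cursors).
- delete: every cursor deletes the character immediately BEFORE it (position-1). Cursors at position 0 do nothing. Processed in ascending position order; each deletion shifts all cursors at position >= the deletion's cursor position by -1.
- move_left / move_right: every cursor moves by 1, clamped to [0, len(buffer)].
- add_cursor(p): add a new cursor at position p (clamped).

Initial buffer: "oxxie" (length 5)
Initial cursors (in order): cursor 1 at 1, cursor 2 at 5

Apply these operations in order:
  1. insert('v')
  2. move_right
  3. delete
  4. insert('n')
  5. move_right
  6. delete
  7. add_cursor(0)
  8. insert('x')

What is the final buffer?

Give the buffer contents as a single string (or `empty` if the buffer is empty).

After op 1 (insert('v')): buffer="ovxxiev" (len 7), cursors c1@2 c2@7, authorship .1....2
After op 2 (move_right): buffer="ovxxiev" (len 7), cursors c1@3 c2@7, authorship .1....2
After op 3 (delete): buffer="ovxie" (len 5), cursors c1@2 c2@5, authorship .1...
After op 4 (insert('n')): buffer="ovnxien" (len 7), cursors c1@3 c2@7, authorship .11...2
After op 5 (move_right): buffer="ovnxien" (len 7), cursors c1@4 c2@7, authorship .11...2
After op 6 (delete): buffer="ovnie" (len 5), cursors c1@3 c2@5, authorship .11..
After op 7 (add_cursor(0)): buffer="ovnie" (len 5), cursors c3@0 c1@3 c2@5, authorship .11..
After op 8 (insert('x')): buffer="xovnxiex" (len 8), cursors c3@1 c1@5 c2@8, authorship 3.111..2

Answer: xovnxiex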